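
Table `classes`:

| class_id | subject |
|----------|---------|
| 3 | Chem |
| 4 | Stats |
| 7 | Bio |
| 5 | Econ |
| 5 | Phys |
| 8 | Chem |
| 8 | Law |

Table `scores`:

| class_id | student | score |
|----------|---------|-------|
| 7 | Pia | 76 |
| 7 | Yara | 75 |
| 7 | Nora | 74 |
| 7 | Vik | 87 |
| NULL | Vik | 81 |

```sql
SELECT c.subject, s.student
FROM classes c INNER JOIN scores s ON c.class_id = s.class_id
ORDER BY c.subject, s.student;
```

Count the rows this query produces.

4

INNER JOIN keeps only pairs where the ON condition holds.
Matching on c.class_id = s.class_id. A NULL in a compared column never satisfies the condition.
- c (class_id=3) has no partner → excluded.
- c (class_id=4) has no partner → excluded.
- c (class_id=7) pairs with 4 row(s) of s.
- c (class_id=5) has no partner → excluded.
- c (class_id=5) has no partner → excluded.
- c (class_id=8) has no partner → excluded.
- c (class_id=8) has no partner → excluded.
Total: 4 rows.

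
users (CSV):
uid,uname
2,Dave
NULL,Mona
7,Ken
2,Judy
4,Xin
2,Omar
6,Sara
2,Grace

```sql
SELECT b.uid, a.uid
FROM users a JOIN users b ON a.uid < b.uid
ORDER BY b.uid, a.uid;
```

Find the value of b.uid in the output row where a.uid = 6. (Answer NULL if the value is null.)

INNER JOIN keeps only pairs where the ON condition holds.
Matching on a.uid < b.uid. A NULL in a compared column never satisfies the condition.
- a (uid=2) pairs with 3 row(s) of b.
- a (uid=NULL) has no partner → excluded.
- a (uid=7) has no partner → excluded.
- a (uid=2) pairs with 3 row(s) of b.
- a (uid=4) pairs with 2 row(s) of b.
- a (uid=2) pairs with 3 row(s) of b.
- a (uid=6) pairs with 1 row(s) of b.
- a (uid=2) pairs with 3 row(s) of b.

7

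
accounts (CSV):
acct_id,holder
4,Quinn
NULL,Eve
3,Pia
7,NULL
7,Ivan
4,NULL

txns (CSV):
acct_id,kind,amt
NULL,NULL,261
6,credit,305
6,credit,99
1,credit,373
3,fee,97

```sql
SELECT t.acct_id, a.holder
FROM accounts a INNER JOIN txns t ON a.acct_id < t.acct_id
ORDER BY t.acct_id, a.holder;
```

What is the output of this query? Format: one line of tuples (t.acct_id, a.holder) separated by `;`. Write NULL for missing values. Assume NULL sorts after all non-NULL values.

INNER JOIN keeps only pairs where the ON condition holds.
Matching on a.acct_id < t.acct_id. A NULL in a compared column never satisfies the condition.
- a (acct_id=4) pairs with 2 row(s) of t.
- a (acct_id=NULL) has no partner → excluded.
- a (acct_id=3) pairs with 2 row(s) of t.
- a (acct_id=7) has no partner → excluded.
- a (acct_id=7) has no partner → excluded.
- a (acct_id=4) pairs with 2 row(s) of t.
After projecting and ordering:
t.acct_id | a.holder
6 | Pia
6 | Pia
6 | Quinn
6 | Quinn
6 | NULL
6 | NULL

(6, Pia); (6, Pia); (6, Quinn); (6, Quinn); (6, NULL); (6, NULL)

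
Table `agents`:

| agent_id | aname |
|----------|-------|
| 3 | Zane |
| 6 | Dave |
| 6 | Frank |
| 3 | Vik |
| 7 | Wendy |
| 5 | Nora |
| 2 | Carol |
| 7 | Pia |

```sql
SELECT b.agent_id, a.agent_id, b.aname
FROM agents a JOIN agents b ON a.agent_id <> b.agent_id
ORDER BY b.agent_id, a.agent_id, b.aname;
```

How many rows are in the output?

INNER JOIN keeps only pairs where the ON condition holds.
Matching on a.agent_id <> b.agent_id.
- a[0] agent_id=3 → 6 match(es) in b → 6 row(s).
- a[1] agent_id=6 → 6 match(es) in b → 6 row(s).
- a[2] agent_id=6 → 6 match(es) in b → 6 row(s).
- a[3] agent_id=3 → 6 match(es) in b → 6 row(s).
- a[4] agent_id=7 → 6 match(es) in b → 6 row(s).
- a[5] agent_id=5 → 7 match(es) in b → 7 row(s).
- a[6] agent_id=2 → 7 match(es) in b → 7 row(s).
- a[7] agent_id=7 → 6 match(es) in b → 6 row(s).
Total: 50 rows.

50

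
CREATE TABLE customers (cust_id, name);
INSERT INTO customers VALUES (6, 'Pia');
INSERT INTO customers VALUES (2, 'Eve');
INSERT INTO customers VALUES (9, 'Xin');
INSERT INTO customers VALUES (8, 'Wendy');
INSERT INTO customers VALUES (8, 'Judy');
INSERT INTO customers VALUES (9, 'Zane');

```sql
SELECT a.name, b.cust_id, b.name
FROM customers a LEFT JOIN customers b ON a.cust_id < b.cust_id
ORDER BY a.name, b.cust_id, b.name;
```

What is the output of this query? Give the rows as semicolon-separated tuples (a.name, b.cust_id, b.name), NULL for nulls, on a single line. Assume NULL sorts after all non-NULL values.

(Eve, 6, Pia); (Eve, 8, Judy); (Eve, 8, Wendy); (Eve, 9, Xin); (Eve, 9, Zane); (Judy, 9, Xin); (Judy, 9, Zane); (Pia, 8, Judy); (Pia, 8, Wendy); (Pia, 9, Xin); (Pia, 9, Zane); (Wendy, 9, Xin); (Wendy, 9, Zane); (Xin, NULL, NULL); (Zane, NULL, NULL)

LEFT JOIN keeps every row from `customers a`; unmatched rows get NULL for `customers b`'s columns.
Matching on a.cust_id < b.cust_id.
- a[0] cust_id=6 → 4 match(es) in b → 4 row(s).
- a[1] cust_id=2 → 5 match(es) in b → 5 row(s).
- a[2] cust_id=9 → no match; kept with NULLs on the b side.
- a[3] cust_id=8 → 2 match(es) in b → 2 row(s).
- a[4] cust_id=8 → 2 match(es) in b → 2 row(s).
- a[5] cust_id=9 → no match; kept with NULLs on the b side.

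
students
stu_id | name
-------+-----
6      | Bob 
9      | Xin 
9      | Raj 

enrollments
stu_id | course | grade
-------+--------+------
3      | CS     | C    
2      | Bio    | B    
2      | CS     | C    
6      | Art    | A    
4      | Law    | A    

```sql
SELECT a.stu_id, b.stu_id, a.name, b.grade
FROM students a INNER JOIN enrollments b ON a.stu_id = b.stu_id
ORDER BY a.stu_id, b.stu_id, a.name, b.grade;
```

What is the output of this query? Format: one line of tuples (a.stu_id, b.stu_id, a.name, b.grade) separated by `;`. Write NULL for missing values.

(6, 6, Bob, A)

INNER JOIN keeps only pairs where the ON condition holds.
Matching on a.stu_id = b.stu_id.
- a[0] stu_id=6 → 1 match(es) in b → 1 row(s).
- a[1] stu_id=9 → no match; dropped.
- a[2] stu_id=9 → no match; dropped.
After projecting and ordering:
a.stu_id | b.stu_id | a.name | b.grade
6 | 6 | Bob | A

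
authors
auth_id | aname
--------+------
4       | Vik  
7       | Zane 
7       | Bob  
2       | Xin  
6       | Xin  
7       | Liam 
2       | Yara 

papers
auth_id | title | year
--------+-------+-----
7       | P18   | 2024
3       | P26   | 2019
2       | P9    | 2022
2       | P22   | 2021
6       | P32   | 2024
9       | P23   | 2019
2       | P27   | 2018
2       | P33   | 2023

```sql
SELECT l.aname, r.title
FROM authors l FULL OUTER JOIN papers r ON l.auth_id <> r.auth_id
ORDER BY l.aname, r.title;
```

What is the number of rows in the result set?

44

FULL OUTER JOIN keeps every row from both sides; unmatched rows get NULL for the other side's columns.
Matching on l.auth_id <> r.auth_id.
- l (auth_id=4) pairs with 8 row(s) of r.
- l (auth_id=7) pairs with 7 row(s) of r.
- l (auth_id=7) pairs with 7 row(s) of r.
- l (auth_id=2) pairs with 4 row(s) of r.
- l (auth_id=6) pairs with 7 row(s) of r.
- l (auth_id=7) pairs with 7 row(s) of r.
- l (auth_id=2) pairs with 4 row(s) of r.
Total: 44 rows.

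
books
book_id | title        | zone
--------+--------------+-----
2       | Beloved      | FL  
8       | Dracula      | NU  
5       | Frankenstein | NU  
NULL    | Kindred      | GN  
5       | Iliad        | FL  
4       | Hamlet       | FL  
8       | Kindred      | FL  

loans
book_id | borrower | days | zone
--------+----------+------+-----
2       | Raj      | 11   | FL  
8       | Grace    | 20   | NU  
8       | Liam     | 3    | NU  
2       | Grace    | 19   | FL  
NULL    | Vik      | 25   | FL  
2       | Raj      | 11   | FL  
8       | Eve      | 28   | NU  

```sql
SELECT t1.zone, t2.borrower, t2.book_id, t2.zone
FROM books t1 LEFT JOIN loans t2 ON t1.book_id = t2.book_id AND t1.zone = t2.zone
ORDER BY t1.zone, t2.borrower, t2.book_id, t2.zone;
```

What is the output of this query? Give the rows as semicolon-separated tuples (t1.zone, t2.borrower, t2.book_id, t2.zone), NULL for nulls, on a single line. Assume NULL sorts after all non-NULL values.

(FL, Grace, 2, FL); (FL, Raj, 2, FL); (FL, Raj, 2, FL); (FL, NULL, NULL, NULL); (FL, NULL, NULL, NULL); (FL, NULL, NULL, NULL); (GN, NULL, NULL, NULL); (NU, Eve, 8, NU); (NU, Grace, 8, NU); (NU, Liam, 8, NU); (NU, NULL, NULL, NULL)

LEFT JOIN keeps every row from `books`; unmatched rows get NULL for `loans`'s columns.
Matching on t1.book_id = t2.book_id AND t1.zone = t2.zone. A NULL in a compared column never satisfies the condition.
Matched pairs: 6; unmatched t1 rows kept: 5.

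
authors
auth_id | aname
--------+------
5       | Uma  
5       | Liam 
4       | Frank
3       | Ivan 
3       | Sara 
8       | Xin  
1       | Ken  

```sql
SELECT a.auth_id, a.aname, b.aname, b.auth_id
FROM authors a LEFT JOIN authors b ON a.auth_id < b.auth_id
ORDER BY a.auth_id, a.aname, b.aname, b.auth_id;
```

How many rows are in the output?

20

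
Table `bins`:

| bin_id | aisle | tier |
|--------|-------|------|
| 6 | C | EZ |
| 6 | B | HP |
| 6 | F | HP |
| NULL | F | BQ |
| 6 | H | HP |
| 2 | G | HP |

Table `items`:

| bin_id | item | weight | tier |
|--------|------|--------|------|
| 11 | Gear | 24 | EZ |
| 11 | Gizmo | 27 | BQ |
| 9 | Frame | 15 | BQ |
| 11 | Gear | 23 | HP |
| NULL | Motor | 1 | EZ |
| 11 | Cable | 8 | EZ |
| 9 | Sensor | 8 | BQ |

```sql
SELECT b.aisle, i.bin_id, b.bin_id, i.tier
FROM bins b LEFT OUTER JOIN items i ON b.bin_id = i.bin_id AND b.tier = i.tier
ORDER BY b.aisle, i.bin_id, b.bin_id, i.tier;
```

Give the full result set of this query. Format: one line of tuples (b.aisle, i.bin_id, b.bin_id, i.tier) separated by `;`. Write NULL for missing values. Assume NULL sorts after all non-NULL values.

(B, NULL, 6, NULL); (C, NULL, 6, NULL); (F, NULL, 6, NULL); (F, NULL, NULL, NULL); (G, NULL, 2, NULL); (H, NULL, 6, NULL)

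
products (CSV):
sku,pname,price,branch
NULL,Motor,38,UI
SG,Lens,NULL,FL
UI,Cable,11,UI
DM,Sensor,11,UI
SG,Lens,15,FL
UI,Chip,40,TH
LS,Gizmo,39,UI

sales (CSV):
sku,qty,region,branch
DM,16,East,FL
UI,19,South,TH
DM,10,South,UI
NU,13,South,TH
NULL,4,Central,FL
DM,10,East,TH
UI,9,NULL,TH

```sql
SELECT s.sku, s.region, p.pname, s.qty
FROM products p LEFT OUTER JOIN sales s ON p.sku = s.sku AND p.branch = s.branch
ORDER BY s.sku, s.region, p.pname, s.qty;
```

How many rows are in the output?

LEFT JOIN keeps every row from `products`; unmatched rows get NULL for `sales`'s columns.
Matching on p.sku = s.sku AND p.branch = s.branch. A NULL in a compared column never satisfies the condition.
Matched pairs: 3; unmatched p rows kept: 5.
Total: 3 matched + 5 padded = 8 rows.

8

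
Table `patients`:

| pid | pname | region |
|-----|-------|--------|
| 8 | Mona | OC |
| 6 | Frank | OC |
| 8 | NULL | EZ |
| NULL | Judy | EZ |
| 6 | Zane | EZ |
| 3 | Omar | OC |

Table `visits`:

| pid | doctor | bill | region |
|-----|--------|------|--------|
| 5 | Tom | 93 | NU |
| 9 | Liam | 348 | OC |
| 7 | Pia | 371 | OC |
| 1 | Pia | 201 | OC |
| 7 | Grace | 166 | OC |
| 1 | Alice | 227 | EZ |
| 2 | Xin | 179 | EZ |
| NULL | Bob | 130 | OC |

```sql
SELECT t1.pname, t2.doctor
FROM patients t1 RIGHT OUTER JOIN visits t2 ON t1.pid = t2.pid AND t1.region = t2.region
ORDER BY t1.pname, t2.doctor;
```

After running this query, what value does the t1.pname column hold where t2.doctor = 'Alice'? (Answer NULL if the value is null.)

RIGHT JOIN keeps every row from `visits`; unmatched rows get NULL for `patients`'s columns.
Matching on t1.pid = t2.pid AND t1.region = t2.region. A NULL in a compared column never satisfies the condition.
- t1 row (pid=8, region=OC): no match.
- t1 row (pid=6, region=OC): no match.
- t1 row (pid=8, region=EZ): no match.
- t1 row (pid=NULL, region=EZ): no match.
- t1 row (pid=6, region=EZ): no match.
- t1 row (pid=3, region=OC): no match.
- 8 t2 row(s) had no t1 match → kept, t1 columns NULL.

NULL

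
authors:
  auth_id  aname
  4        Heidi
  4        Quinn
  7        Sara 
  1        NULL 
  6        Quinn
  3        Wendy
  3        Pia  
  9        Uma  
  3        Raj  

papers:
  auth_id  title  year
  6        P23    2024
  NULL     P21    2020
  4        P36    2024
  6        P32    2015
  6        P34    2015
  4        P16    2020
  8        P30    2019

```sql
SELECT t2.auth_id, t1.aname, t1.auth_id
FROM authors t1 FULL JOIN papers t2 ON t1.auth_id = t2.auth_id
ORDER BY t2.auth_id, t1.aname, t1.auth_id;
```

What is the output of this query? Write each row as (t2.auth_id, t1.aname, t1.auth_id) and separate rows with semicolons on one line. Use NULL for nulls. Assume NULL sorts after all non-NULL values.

(4, Heidi, 4); (4, Heidi, 4); (4, Quinn, 4); (4, Quinn, 4); (6, Quinn, 6); (6, Quinn, 6); (6, Quinn, 6); (8, NULL, NULL); (NULL, Pia, 3); (NULL, Raj, 3); (NULL, Sara, 7); (NULL, Uma, 9); (NULL, Wendy, 3); (NULL, NULL, 1); (NULL, NULL, NULL)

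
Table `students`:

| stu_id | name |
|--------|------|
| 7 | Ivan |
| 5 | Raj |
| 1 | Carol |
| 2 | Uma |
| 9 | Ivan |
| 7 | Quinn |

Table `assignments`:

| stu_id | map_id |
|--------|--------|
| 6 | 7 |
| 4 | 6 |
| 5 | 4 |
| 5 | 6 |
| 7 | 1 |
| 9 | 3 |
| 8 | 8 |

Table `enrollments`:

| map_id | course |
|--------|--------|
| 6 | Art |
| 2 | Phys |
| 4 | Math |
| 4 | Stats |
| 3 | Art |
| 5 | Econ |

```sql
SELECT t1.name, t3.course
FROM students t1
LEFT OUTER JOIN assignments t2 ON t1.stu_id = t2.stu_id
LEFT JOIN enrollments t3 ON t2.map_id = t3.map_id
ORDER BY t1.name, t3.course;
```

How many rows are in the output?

Evaluate left to right. First `students t1 LEFT JOIN assignments t2` on stu_id: 7 row(s).
Then LEFT JOIN `enrollments t3` on map_id: each of those 7 rows is kept; rows whose t2.map_id has no match in t3 get NULL for t3's columns.
Result: 8 row(s).

8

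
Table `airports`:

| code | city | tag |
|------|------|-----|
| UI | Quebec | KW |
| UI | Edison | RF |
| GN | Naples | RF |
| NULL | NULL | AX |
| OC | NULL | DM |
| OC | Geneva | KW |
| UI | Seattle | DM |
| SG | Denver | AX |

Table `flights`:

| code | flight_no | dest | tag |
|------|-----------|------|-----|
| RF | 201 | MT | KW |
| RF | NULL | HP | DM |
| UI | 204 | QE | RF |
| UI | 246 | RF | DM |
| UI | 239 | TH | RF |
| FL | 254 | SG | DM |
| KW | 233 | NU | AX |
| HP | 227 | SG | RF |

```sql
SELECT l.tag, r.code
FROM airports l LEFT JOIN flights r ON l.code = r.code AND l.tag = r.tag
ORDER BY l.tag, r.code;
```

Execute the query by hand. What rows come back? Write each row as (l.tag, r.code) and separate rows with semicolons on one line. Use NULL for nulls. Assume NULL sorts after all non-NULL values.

LEFT JOIN keeps every row from `airports`; unmatched rows get NULL for `flights`'s columns.
Matching on l.code = r.code AND l.tag = r.tag. A NULL in a compared column never satisfies the condition.
- l[0] code=UI, tag=KW → no match; kept with NULLs on the r side.
- l[1] code=UI, tag=RF → 2 match(es) in r → 2 row(s).
- l[2] code=GN, tag=RF → no match; kept with NULLs on the r side.
- l[3] code=NULL, tag=AX → no match; kept with NULLs on the r side.
- l[4] code=OC, tag=DM → no match; kept with NULLs on the r side.
- l[5] code=OC, tag=KW → no match; kept with NULLs on the r side.
- l[6] code=UI, tag=DM → 1 match(es) in r → 1 row(s).
- l[7] code=SG, tag=AX → no match; kept with NULLs on the r side.
After projecting and ordering:
l.tag | r.code
AX | NULL
AX | NULL
DM | UI
DM | NULL
KW | NULL
KW | NULL
RF | UI
RF | UI
RF | NULL

(AX, NULL); (AX, NULL); (DM, UI); (DM, NULL); (KW, NULL); (KW, NULL); (RF, UI); (RF, UI); (RF, NULL)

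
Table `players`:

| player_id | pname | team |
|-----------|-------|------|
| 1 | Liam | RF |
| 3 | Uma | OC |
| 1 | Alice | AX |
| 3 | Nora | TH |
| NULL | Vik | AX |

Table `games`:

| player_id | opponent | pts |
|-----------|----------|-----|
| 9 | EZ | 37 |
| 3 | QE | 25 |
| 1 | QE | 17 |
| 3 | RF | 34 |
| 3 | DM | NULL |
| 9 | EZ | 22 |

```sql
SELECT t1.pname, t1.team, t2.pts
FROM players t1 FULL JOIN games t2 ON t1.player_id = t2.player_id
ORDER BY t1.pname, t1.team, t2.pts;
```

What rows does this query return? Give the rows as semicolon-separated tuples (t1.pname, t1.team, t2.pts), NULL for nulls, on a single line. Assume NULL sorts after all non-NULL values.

(Alice, AX, 17); (Liam, RF, 17); (Nora, TH, 25); (Nora, TH, 34); (Nora, TH, NULL); (Uma, OC, 25); (Uma, OC, 34); (Uma, OC, NULL); (Vik, AX, NULL); (NULL, NULL, 22); (NULL, NULL, 37)

FULL OUTER JOIN keeps every row from both sides; unmatched rows get NULL for the other side's columns.
Matching on t1.player_id = t2.player_id. A NULL in a compared column never satisfies the condition.
Matched pairs: 8; unmatched t1 rows kept: 1; unmatched t2 rows kept: 2.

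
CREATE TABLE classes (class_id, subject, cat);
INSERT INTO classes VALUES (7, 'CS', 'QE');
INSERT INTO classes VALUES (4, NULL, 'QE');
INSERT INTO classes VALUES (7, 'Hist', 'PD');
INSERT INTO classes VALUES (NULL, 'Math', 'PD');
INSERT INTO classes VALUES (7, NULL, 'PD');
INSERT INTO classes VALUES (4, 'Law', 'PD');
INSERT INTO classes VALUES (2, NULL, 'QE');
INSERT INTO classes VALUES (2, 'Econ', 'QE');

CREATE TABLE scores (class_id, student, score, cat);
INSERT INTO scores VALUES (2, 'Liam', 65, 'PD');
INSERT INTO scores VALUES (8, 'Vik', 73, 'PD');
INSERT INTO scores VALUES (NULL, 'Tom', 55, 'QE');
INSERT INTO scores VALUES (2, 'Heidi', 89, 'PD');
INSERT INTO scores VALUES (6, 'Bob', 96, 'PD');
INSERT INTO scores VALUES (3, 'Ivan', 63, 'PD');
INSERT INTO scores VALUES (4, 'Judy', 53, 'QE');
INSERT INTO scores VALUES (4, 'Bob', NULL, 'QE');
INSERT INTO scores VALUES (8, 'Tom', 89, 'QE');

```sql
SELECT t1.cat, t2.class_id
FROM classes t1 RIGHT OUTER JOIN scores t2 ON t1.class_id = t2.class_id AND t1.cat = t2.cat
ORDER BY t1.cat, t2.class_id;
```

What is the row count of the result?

RIGHT JOIN keeps every row from `scores`; unmatched rows get NULL for `classes`'s columns.
Matching on t1.class_id = t2.class_id AND t1.cat = t2.cat. A NULL in a compared column never satisfies the condition.
- t1 row (class_id=7, cat=QE): no match.
- t1 row (class_id=4, cat=QE): matches 2 t2 row(s) → 2 output row(s).
- t1 row (class_id=7, cat=PD): no match.
- t1 row (class_id=NULL, cat=PD): no match.
- t1 row (class_id=7, cat=PD): no match.
- t1 row (class_id=4, cat=PD): no match.
- t1 row (class_id=2, cat=QE): no match.
- t1 row (class_id=2, cat=QE): no match.
- plus 7 unmatched t2 row(s), each kept with NULL t1 columns.
Total: 2 matched + 7 padded = 9 rows.

9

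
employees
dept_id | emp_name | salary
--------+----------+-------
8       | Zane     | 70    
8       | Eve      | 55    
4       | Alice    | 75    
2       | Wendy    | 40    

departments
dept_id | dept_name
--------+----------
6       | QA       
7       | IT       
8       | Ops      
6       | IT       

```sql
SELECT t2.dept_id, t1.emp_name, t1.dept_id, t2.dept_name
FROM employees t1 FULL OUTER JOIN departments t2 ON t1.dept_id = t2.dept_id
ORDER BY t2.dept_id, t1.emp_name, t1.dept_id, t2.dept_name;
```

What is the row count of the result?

7

FULL OUTER JOIN keeps every row from both sides; unmatched rows get NULL for the other side's columns.
Matching on t1.dept_id = t2.dept_id.
Matched pairs: 2; unmatched t1 rows kept: 2; unmatched t2 rows kept: 3.
Total: 2 matched + 5 padded = 7 rows.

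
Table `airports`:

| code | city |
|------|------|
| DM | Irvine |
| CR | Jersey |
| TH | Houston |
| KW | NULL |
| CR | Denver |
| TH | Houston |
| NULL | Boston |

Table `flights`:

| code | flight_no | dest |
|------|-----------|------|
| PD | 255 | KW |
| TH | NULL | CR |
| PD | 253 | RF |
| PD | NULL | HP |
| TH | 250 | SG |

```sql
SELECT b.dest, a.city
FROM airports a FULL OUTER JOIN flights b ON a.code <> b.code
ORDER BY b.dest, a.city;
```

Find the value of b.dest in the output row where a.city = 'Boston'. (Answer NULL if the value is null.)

NULL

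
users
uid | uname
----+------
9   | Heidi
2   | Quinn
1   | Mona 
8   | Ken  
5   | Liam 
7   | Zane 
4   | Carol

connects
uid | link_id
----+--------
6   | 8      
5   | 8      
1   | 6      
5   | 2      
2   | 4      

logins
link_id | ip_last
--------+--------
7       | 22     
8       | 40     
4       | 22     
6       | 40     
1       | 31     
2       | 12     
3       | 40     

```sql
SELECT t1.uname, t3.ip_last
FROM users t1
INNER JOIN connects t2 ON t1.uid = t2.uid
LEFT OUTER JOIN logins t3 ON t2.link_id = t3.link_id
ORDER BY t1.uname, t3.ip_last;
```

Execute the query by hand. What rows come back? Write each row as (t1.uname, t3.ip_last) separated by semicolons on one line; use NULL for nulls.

Evaluate left to right. First `users t1 INNER JOIN connects t2` on uid: 4 row(s).
Then LEFT JOIN `logins t3` on link_id: each of those 4 rows is kept; rows whose t2.link_id has no match in t3 get NULL for t3's columns.

(Liam, 12); (Liam, 40); (Mona, 40); (Quinn, 22)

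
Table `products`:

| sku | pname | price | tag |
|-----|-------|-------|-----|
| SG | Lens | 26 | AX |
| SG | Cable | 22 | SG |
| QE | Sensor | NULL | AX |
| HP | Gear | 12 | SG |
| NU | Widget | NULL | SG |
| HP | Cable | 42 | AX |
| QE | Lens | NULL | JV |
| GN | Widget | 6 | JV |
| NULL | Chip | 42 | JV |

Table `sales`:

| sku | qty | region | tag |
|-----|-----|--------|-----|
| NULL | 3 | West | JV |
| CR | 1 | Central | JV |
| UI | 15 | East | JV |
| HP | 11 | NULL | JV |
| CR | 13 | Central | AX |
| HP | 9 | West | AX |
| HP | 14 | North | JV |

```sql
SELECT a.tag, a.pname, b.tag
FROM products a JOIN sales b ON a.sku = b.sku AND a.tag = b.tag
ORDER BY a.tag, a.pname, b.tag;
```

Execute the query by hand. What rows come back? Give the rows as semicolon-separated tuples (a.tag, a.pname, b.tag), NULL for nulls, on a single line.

(AX, Cable, AX)

INNER JOIN keeps only pairs where the ON condition holds.
Matching on a.sku = b.sku AND a.tag = b.tag. A NULL in a compared column never satisfies the condition.
- sku=SG, tag=AX: no matching b row, dropped.
- sku=SG, tag=SG: no matching b row, dropped.
- sku=QE, tag=AX: no matching b row, dropped.
- sku=HP, tag=SG: no matching b row, dropped.
- sku=NU, tag=SG: no matching b row, dropped.
- sku=HP, tag=AX: 1 matching b row(s), so 1 row(s) emitted.
- sku=QE, tag=JV: no matching b row, dropped.
- sku=GN, tag=JV: no matching b row, dropped.
- sku=NULL, tag=JV: no matching b row, dropped.
After projecting and ordering:
a.tag | a.pname | b.tag
AX | Cable | AX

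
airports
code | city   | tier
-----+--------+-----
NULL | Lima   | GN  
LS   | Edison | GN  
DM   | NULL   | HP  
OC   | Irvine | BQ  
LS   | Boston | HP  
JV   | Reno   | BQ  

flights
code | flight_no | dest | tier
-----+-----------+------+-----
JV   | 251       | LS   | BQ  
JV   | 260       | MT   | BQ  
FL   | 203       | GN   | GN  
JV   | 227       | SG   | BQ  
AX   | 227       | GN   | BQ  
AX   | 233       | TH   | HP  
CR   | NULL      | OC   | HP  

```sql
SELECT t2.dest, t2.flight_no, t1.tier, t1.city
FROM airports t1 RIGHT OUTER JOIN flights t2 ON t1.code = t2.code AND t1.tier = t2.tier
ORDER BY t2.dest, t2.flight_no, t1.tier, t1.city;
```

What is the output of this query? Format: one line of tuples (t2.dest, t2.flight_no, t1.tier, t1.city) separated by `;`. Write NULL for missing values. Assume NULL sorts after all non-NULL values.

RIGHT JOIN keeps every row from `flights`; unmatched rows get NULL for `airports`'s columns.
Matching on t1.code = t2.code AND t1.tier = t2.tier. A NULL in a compared column never satisfies the condition.
- t1[0] code=NULL, tier=GN → no match.
- t1[1] code=LS, tier=GN → no match.
- t1[2] code=DM, tier=HP → no match.
- t1[3] code=OC, tier=BQ → no match.
- t1[4] code=LS, tier=HP → no match.
- t1[5] code=JV, tier=BQ → 3 match(es) in t2 → 3 row(s).
- plus 4 unmatched t2 row(s), each kept with NULL t1 columns.
After projecting and ordering:
t2.dest | t2.flight_no | t1.tier | t1.city
GN | 203 | NULL | NULL
GN | 227 | NULL | NULL
LS | 251 | BQ | Reno
MT | 260 | BQ | Reno
OC | NULL | NULL | NULL
SG | 227 | BQ | Reno
TH | 233 | NULL | NULL

(GN, 203, NULL, NULL); (GN, 227, NULL, NULL); (LS, 251, BQ, Reno); (MT, 260, BQ, Reno); (OC, NULL, NULL, NULL); (SG, 227, BQ, Reno); (TH, 233, NULL, NULL)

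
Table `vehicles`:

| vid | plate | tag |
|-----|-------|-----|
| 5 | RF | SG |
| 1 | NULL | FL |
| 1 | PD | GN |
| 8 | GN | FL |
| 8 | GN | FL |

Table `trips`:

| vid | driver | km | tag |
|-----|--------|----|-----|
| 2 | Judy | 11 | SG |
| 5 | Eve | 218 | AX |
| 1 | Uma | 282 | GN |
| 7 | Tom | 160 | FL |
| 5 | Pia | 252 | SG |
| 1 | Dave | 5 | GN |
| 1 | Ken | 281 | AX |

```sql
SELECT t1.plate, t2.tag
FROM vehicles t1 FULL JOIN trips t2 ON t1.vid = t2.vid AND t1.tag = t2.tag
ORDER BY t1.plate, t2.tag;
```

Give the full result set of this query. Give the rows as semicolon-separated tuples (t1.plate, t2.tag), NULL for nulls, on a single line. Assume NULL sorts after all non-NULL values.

(GN, NULL); (GN, NULL); (PD, GN); (PD, GN); (RF, SG); (NULL, AX); (NULL, AX); (NULL, FL); (NULL, SG); (NULL, NULL)

FULL OUTER JOIN keeps every row from both sides; unmatched rows get NULL for the other side's columns.
Matching on t1.vid = t2.vid AND t1.tag = t2.tag.
- t1[0] vid=5, tag=SG → 1 match(es) in t2 → 1 row(s).
- t1[1] vid=1, tag=FL → no match; kept with NULLs on the t2 side.
- t1[2] vid=1, tag=GN → 2 match(es) in t2 → 2 row(s).
- t1[3] vid=8, tag=FL → no match; kept with NULLs on the t2 side.
- t1[4] vid=8, tag=FL → no match; kept with NULLs on the t2 side.
- 4 t2 row(s) had no t1 match → kept, t1 columns NULL.
After projecting and ordering:
t1.plate | t2.tag
GN | NULL
GN | NULL
PD | GN
PD | GN
RF | SG
NULL | AX
NULL | AX
NULL | FL
NULL | SG
NULL | NULL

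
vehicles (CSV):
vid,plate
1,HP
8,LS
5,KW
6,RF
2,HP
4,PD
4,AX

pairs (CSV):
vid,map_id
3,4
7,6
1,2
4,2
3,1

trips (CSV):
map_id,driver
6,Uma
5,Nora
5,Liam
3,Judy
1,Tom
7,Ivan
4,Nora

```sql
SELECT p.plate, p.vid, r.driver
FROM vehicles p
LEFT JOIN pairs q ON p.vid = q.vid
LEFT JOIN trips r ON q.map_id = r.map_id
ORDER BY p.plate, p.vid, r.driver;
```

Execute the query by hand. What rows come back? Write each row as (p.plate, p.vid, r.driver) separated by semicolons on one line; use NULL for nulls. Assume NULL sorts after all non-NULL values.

(AX, 4, NULL); (HP, 1, NULL); (HP, 2, NULL); (KW, 5, NULL); (LS, 8, NULL); (PD, 4, NULL); (RF, 6, NULL)

Joins associate left-to-right: vehicles LEFT JOIN pairs on vid gives 7 intermediate row(s).
Then LEFT JOIN `trips r` on map_id: each of those 7 rows is kept; rows whose q.map_id has no match in r get NULL for r's columns.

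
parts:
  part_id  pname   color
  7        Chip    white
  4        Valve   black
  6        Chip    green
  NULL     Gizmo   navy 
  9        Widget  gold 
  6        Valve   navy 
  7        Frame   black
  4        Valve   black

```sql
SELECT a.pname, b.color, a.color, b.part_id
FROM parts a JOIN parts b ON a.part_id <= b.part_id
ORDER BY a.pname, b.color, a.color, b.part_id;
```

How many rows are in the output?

31

INNER JOIN keeps only pairs where the ON condition holds.
Matching on a.part_id <= b.part_id. A NULL in a compared column never satisfies the condition.
Matched pairs: 31.
Total: 31 rows.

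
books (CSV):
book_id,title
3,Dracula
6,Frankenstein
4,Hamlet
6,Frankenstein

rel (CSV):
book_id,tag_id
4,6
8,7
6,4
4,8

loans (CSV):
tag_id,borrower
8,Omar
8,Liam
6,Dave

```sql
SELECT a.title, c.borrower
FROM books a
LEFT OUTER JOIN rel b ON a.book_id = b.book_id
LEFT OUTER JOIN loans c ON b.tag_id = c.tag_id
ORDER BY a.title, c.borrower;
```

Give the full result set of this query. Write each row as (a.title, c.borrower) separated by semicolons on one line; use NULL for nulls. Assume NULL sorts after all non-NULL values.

(Dracula, NULL); (Frankenstein, NULL); (Frankenstein, NULL); (Hamlet, Dave); (Hamlet, Liam); (Hamlet, Omar)

Step 1 — a LEFT JOIN b on book_id → 5 row(s).
Then LEFT JOIN `loans c` on tag_id: each of those 5 rows is kept; rows whose b.tag_id has no match in c get NULL for c's columns.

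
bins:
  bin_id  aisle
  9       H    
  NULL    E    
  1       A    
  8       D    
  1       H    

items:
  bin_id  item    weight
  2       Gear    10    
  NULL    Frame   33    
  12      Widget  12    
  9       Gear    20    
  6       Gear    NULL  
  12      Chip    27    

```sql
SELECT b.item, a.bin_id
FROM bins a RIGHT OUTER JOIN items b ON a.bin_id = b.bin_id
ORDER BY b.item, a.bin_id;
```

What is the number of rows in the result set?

6

RIGHT JOIN keeps every row from `items`; unmatched rows get NULL for `bins`'s columns.
Matching on a.bin_id = b.bin_id. A NULL in a compared column never satisfies the condition.
- a (bin_id=9) pairs with 1 row(s) of b.
- a (bin_id=NULL) has no partner in b.
- a (bin_id=1) has no partner in b.
- a (bin_id=8) has no partner in b.
- a (bin_id=1) has no partner in b.
- 5 b row(s) had no a match → kept, a columns NULL.
Total: 1 matched + 5 padded = 6 rows.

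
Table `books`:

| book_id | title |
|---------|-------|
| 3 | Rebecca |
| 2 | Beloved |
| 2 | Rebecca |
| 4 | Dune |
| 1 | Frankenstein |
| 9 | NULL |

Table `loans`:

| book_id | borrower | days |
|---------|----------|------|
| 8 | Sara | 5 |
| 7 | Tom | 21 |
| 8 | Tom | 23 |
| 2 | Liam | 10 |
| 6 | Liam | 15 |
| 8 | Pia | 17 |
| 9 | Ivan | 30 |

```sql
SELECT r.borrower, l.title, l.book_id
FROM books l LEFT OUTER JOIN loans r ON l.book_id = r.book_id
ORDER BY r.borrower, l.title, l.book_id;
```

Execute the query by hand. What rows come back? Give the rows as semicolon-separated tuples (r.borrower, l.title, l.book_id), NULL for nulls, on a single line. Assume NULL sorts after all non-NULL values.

(Ivan, NULL, 9); (Liam, Beloved, 2); (Liam, Rebecca, 2); (NULL, Dune, 4); (NULL, Frankenstein, 1); (NULL, Rebecca, 3)

LEFT JOIN keeps every row from `books`; unmatched rows get NULL for `loans`'s columns.
Matching on l.book_id = r.book_id.
Matched pairs: 3; unmatched l rows kept: 3.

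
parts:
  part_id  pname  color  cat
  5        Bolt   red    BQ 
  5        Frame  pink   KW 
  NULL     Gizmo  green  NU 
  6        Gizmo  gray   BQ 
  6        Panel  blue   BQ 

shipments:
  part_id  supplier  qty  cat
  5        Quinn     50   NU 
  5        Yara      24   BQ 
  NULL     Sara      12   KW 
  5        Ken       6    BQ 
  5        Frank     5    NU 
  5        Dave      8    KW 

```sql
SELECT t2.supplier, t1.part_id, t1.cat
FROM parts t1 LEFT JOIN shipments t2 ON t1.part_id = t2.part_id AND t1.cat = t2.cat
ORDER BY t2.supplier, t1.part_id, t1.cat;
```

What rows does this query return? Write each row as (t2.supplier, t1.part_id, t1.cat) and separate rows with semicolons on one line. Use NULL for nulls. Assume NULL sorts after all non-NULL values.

(Dave, 5, KW); (Ken, 5, BQ); (Yara, 5, BQ); (NULL, 6, BQ); (NULL, 6, BQ); (NULL, NULL, NU)

LEFT JOIN keeps every row from `parts`; unmatched rows get NULL for `shipments`'s columns.
Matching on t1.part_id = t2.part_id AND t1.cat = t2.cat. A NULL in a compared column never satisfies the condition.
- t1[0] part_id=5, cat=BQ → 2 match(es) in t2 → 2 row(s).
- t1[1] part_id=5, cat=KW → 1 match(es) in t2 → 1 row(s).
- t1[2] part_id=NULL, cat=NU → no match; kept with NULLs on the t2 side.
- t1[3] part_id=6, cat=BQ → no match; kept with NULLs on the t2 side.
- t1[4] part_id=6, cat=BQ → no match; kept with NULLs on the t2 side.
After projecting and ordering:
t2.supplier | t1.part_id | t1.cat
Dave | 5 | KW
Ken | 5 | BQ
Yara | 5 | BQ
NULL | 6 | BQ
NULL | 6 | BQ
NULL | NULL | NU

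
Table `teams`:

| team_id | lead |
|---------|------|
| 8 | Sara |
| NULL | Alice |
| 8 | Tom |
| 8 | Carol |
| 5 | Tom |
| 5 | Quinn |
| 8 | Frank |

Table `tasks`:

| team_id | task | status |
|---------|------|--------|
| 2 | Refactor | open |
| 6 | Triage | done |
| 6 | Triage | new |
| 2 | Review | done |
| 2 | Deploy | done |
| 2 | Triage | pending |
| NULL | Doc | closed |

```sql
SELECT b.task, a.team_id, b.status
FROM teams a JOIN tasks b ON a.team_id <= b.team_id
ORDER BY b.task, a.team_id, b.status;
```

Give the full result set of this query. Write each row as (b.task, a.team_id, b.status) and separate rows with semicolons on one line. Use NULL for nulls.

INNER JOIN keeps only pairs where the ON condition holds.
Matching on a.team_id <= b.team_id. A NULL in a compared column never satisfies the condition.
- a[0] team_id=8 → no match; dropped.
- a[1] team_id=NULL → no match; dropped.
- a[2] team_id=8 → no match; dropped.
- a[3] team_id=8 → no match; dropped.
- a[4] team_id=5 → 2 match(es) in b → 2 row(s).
- a[5] team_id=5 → 2 match(es) in b → 2 row(s).
- a[6] team_id=8 → no match; dropped.
After projecting and ordering:
b.task | a.team_id | b.status
Triage | 5 | done
Triage | 5 | done
Triage | 5 | new
Triage | 5 | new

(Triage, 5, done); (Triage, 5, done); (Triage, 5, new); (Triage, 5, new)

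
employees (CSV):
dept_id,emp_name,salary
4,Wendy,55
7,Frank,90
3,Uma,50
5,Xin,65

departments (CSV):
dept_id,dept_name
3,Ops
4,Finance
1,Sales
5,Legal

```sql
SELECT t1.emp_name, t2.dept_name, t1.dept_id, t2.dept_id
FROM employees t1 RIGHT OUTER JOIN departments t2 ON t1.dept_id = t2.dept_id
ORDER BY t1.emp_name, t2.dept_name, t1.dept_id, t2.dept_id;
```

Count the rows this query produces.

RIGHT JOIN keeps every row from `departments`; unmatched rows get NULL for `employees`'s columns.
Matching on t1.dept_id = t2.dept_id.
- t1[0] dept_id=4 → 1 match(es) in t2 → 1 row(s).
- t1[1] dept_id=7 → no match.
- t1[2] dept_id=3 → 1 match(es) in t2 → 1 row(s).
- t1[3] dept_id=5 → 1 match(es) in t2 → 1 row(s).
- 1 row(s) from t2 found no t1 partner → padded with NULL.
Total: 3 matched + 1 padded = 4 rows.

4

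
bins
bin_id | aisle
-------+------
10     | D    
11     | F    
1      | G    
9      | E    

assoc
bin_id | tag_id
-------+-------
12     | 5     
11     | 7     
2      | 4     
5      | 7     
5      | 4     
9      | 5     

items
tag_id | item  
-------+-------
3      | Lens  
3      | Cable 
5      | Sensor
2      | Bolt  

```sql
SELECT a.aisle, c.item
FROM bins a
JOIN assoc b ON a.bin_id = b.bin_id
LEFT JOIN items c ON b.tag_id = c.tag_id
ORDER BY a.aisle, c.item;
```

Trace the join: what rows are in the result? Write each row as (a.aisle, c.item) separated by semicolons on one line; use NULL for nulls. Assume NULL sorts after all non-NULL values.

Step 1 — a INNER JOIN b on bin_id → 2 row(s).
Then LEFT JOIN `items c` on tag_id: each of those 2 rows is kept; rows whose b.tag_id has no match in c get NULL for c's columns.

(E, Sensor); (F, NULL)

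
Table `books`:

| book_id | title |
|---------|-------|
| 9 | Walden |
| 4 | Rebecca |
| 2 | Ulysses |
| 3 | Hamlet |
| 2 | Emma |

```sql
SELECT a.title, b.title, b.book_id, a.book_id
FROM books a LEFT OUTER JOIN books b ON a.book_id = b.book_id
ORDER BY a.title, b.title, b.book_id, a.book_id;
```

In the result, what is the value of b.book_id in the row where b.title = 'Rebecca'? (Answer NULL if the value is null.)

LEFT JOIN keeps every row from `books a`; unmatched rows get NULL for `books b`'s columns.
Matching on a.book_id = b.book_id.
Matched pairs: 7; unmatched a rows kept: 0.

4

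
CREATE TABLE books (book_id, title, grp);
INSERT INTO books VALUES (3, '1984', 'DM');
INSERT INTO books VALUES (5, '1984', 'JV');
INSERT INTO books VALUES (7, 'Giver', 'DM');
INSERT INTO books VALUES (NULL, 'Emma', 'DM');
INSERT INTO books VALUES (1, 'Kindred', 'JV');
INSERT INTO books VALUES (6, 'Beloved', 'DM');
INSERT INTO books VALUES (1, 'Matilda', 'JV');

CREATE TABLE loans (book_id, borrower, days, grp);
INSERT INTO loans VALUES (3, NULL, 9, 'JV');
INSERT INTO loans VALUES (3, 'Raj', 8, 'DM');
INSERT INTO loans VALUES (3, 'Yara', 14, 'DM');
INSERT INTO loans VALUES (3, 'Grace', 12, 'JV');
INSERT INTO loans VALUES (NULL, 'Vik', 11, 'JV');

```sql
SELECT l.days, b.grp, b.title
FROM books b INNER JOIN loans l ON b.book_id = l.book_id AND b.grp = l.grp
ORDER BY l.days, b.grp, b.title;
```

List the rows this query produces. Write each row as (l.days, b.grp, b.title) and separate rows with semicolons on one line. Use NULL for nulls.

INNER JOIN keeps only pairs where the ON condition holds.
Matching on b.book_id = l.book_id AND b.grp = l.grp. A NULL in a compared column never satisfies the condition.
- b row (book_id=3, grp=DM): matches 2 l row(s) → 2 output row(s).
- b row (book_id=5, grp=JV): no match → dropped.
- b row (book_id=7, grp=DM): no match → dropped.
- b row (book_id=NULL, grp=DM): no match → dropped.
- b row (book_id=1, grp=JV): no match → dropped.
- b row (book_id=6, grp=DM): no match → dropped.
- b row (book_id=1, grp=JV): no match → dropped.
After projecting and ordering:
l.days | b.grp | b.title
8 | DM | 1984
14 | DM | 1984

(8, DM, 1984); (14, DM, 1984)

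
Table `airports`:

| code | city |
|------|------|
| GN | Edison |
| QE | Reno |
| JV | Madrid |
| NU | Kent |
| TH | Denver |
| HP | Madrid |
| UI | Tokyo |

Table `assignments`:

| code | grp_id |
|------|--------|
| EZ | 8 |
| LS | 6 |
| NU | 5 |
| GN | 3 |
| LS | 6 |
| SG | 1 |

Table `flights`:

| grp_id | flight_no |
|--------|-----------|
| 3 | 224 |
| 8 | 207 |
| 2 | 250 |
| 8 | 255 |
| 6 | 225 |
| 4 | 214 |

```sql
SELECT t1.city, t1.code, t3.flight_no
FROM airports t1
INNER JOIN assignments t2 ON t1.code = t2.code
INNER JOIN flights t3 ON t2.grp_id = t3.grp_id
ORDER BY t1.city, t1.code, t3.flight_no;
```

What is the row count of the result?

1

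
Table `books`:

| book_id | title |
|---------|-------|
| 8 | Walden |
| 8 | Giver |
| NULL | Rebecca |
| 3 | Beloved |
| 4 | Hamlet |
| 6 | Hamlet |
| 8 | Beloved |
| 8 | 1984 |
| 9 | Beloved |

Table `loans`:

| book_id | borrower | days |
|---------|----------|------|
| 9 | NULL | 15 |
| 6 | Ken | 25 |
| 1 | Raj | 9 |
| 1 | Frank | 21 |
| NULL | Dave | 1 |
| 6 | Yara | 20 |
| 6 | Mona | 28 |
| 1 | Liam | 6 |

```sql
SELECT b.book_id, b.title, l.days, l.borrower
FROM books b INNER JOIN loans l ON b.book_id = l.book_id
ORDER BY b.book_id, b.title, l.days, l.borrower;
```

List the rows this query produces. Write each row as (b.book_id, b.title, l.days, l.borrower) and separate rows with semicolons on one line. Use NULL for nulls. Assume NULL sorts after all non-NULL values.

INNER JOIN keeps only pairs where the ON condition holds.
Matching on b.book_id = l.book_id. A NULL in a compared column never satisfies the condition.
- b row (book_id=8): no match → dropped.
- b row (book_id=8): no match → dropped.
- b row (book_id=NULL): no match → dropped.
- b row (book_id=3): no match → dropped.
- b row (book_id=4): no match → dropped.
- b row (book_id=6): matches 3 l row(s) → 3 output row(s).
- b row (book_id=8): no match → dropped.
- b row (book_id=8): no match → dropped.
- b row (book_id=9): matches 1 l row(s) → 1 output row(s).
After projecting and ordering:
b.book_id | b.title | l.days | l.borrower
6 | Hamlet | 20 | Yara
6 | Hamlet | 25 | Ken
6 | Hamlet | 28 | Mona
9 | Beloved | 15 | NULL

(6, Hamlet, 20, Yara); (6, Hamlet, 25, Ken); (6, Hamlet, 28, Mona); (9, Beloved, 15, NULL)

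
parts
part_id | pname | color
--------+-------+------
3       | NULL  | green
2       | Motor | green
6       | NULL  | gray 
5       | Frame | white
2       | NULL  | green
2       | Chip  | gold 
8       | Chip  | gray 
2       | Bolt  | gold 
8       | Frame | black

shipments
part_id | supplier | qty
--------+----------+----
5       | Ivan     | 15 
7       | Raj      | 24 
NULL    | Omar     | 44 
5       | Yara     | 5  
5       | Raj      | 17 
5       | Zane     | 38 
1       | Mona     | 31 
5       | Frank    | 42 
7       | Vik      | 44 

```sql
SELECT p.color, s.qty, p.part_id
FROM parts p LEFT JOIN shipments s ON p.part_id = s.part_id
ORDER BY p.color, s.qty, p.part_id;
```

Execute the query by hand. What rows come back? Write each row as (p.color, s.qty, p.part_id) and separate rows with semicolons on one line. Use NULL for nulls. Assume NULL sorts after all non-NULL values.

(black, NULL, 8); (gold, NULL, 2); (gold, NULL, 2); (gray, NULL, 6); (gray, NULL, 8); (green, NULL, 2); (green, NULL, 2); (green, NULL, 3); (white, 5, 5); (white, 15, 5); (white, 17, 5); (white, 38, 5); (white, 42, 5)

LEFT JOIN keeps every row from `parts`; unmatched rows get NULL for `shipments`'s columns.
Matching on p.part_id = s.part_id. A NULL in a compared column never satisfies the condition.
Matched pairs: 5; unmatched p rows kept: 8.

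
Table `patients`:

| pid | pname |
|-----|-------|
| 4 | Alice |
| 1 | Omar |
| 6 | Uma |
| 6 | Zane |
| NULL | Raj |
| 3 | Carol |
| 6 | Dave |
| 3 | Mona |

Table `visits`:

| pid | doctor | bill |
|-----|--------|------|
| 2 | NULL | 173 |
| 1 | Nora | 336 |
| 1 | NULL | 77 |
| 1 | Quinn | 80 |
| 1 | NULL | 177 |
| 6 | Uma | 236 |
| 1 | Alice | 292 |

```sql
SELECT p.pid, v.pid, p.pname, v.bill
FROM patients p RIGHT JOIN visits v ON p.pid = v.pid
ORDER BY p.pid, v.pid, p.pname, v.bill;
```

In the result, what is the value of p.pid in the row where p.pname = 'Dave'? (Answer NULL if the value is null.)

6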